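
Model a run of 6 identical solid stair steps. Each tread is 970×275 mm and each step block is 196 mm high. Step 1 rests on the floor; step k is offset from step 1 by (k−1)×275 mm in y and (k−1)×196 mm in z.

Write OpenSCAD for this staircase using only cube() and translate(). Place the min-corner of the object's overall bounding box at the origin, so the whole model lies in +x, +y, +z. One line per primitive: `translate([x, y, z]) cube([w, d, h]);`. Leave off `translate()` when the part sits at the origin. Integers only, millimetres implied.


cube([970, 275, 196]);
translate([0, 275, 196]) cube([970, 275, 196]);
translate([0, 550, 392]) cube([970, 275, 196]);
translate([0, 825, 588]) cube([970, 275, 196]);
translate([0, 1100, 784]) cube([970, 275, 196]);
translate([0, 1375, 980]) cube([970, 275, 196]);


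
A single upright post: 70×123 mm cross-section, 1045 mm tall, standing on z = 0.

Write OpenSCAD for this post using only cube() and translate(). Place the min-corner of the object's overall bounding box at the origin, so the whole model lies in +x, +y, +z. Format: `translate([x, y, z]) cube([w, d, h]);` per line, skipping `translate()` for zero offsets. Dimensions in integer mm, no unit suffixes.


cube([70, 123, 1045]);


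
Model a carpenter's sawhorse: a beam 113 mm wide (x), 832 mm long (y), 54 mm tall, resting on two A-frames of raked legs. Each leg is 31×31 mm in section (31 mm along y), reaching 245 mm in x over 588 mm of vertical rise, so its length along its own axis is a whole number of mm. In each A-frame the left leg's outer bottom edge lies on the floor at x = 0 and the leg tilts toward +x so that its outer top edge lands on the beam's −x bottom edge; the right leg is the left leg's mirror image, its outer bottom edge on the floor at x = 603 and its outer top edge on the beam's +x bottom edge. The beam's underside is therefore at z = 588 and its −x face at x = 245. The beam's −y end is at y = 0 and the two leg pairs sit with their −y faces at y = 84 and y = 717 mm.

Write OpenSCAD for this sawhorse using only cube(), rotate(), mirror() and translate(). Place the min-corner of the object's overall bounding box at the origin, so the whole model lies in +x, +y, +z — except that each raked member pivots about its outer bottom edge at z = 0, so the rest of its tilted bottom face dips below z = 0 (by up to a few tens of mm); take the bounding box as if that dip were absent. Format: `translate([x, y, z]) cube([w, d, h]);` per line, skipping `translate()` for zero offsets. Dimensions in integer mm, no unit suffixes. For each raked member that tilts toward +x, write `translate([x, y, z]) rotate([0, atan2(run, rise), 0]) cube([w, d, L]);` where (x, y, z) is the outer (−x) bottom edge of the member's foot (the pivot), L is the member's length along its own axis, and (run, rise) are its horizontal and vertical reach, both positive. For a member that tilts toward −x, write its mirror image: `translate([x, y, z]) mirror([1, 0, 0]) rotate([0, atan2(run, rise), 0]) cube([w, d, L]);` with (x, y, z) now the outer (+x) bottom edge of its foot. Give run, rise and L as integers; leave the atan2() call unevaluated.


translate([245, 0, 588]) cube([113, 832, 54]);
translate([0, 84, 0]) rotate([0, atan2(245, 588), 0]) cube([31, 31, 637]);
translate([603, 84, 0]) mirror([1, 0, 0]) rotate([0, atan2(245, 588), 0]) cube([31, 31, 637]);
translate([0, 717, 0]) rotate([0, atan2(245, 588), 0]) cube([31, 31, 637]);
translate([603, 717, 0]) mirror([1, 0, 0]) rotate([0, atan2(245, 588), 0]) cube([31, 31, 637]);


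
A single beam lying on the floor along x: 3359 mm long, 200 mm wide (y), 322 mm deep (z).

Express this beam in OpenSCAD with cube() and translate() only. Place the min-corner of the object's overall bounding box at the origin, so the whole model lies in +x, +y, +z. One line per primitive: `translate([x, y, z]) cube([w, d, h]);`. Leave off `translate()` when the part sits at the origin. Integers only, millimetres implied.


cube([3359, 200, 322]);


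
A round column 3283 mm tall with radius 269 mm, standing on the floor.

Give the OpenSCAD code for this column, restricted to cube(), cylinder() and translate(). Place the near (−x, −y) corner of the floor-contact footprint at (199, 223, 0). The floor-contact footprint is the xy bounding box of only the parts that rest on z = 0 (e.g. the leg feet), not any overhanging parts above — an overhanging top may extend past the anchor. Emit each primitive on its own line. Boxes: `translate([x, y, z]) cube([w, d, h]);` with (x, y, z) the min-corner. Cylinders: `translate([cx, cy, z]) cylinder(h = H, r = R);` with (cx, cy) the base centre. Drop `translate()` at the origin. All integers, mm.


translate([468, 492, 0]) cylinder(h = 3283, r = 269);


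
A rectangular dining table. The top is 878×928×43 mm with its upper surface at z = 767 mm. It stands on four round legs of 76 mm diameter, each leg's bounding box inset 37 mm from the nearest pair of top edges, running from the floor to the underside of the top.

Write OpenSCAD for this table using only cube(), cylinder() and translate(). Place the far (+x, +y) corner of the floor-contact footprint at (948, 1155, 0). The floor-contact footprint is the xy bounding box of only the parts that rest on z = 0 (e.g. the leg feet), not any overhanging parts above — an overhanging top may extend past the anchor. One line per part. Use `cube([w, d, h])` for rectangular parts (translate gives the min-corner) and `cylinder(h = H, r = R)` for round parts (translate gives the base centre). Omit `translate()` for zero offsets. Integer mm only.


translate([107, 264, 724]) cube([878, 928, 43]);
translate([182, 339, 0]) cylinder(h = 724, r = 38);
translate([910, 339, 0]) cylinder(h = 724, r = 38);
translate([182, 1117, 0]) cylinder(h = 724, r = 38);
translate([910, 1117, 0]) cylinder(h = 724, r = 38);


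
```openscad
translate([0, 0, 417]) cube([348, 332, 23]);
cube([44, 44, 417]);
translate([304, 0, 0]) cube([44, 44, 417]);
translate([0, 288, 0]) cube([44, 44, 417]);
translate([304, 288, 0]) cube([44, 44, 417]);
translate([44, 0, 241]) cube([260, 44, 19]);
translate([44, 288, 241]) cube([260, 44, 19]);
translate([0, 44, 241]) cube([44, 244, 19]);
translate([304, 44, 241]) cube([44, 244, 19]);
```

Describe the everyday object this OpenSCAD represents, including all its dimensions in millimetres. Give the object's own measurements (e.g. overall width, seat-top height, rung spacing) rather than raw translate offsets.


A simple wooden stool: a rectangular seat 348 mm (x) by 332 mm (y), 23 mm thick, top face at z = 440 mm, on four square legs, each 44×44 mm in cross-section. The legs rest on z = 0, each flush with a corner of the seat. Four stretchers, 44 mm wide and 19 mm tall, connect adjacent legs with their undersides at z = 241 mm, each running between the inner faces of the legs it joins and aligned with the legs' outer faces on the other axis.


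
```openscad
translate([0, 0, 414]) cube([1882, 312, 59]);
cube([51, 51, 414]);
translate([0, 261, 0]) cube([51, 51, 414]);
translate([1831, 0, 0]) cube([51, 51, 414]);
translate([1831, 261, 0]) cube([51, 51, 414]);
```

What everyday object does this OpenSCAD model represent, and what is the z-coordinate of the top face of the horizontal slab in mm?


A bench. The seat-top height is 473 mm.

A long slab on four corner posts — a bench. The slab sits at z = 414 with thickness 59, so the top is 414 + 59 = 473 mm.


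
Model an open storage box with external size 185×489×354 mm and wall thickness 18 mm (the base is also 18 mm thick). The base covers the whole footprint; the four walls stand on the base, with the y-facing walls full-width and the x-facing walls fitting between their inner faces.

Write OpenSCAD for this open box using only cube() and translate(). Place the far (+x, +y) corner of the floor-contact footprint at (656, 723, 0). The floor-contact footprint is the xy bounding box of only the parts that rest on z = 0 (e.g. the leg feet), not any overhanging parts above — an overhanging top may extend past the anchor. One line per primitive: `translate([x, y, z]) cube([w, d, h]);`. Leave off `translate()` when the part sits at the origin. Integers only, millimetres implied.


translate([471, 234, 0]) cube([185, 489, 18]);
translate([471, 234, 18]) cube([185, 18, 336]);
translate([471, 705, 18]) cube([185, 18, 336]);
translate([471, 252, 18]) cube([18, 453, 336]);
translate([638, 252, 18]) cube([18, 453, 336]);


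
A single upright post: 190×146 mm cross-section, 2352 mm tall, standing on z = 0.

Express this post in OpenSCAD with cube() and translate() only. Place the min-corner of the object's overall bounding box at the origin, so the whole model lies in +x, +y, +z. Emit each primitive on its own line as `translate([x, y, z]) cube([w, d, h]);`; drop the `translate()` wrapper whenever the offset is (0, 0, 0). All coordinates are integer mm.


cube([190, 146, 2352]);


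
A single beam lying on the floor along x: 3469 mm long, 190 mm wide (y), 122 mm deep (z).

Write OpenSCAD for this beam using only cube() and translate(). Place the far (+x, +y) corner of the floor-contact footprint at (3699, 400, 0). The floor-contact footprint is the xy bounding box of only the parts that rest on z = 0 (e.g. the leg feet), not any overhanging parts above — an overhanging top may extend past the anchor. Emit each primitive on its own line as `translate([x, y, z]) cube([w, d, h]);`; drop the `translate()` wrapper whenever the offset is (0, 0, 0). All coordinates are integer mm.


translate([230, 210, 0]) cube([3469, 190, 122]);


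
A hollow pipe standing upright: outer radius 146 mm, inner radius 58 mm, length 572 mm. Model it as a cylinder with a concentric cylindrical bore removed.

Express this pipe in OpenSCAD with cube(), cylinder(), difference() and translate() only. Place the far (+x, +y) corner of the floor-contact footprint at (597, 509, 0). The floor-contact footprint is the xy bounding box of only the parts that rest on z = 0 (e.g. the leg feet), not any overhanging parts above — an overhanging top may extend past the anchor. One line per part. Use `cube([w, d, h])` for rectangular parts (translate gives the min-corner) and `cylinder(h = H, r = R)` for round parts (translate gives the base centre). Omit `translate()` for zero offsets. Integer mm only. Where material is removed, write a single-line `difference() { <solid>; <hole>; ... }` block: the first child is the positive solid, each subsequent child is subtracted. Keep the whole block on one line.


difference() { translate([451, 363, 0]) cylinder(h = 572, r = 146); translate([451, 363, 0]) cylinder(h = 572, r = 58); }


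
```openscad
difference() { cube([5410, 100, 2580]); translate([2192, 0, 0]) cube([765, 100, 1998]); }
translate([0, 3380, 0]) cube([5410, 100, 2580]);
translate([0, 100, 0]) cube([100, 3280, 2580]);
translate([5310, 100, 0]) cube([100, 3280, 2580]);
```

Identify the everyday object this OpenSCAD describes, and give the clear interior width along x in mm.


A single room. The interior width is 5210 mm.

Four walls enclosing a rectangle with a door in the front wall — a room. Outside width 5410 minus two 100 mm walls gives 5210 mm.


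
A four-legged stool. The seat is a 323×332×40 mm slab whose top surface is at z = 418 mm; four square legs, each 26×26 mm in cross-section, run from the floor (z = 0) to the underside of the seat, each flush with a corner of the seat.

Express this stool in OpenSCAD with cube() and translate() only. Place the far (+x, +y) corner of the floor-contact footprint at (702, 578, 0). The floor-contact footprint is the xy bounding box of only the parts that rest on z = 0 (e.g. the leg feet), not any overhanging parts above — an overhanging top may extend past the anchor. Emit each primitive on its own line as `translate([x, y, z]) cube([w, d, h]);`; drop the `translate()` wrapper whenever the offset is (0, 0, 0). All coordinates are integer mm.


translate([379, 246, 378]) cube([323, 332, 40]);
translate([379, 246, 0]) cube([26, 26, 378]);
translate([676, 246, 0]) cube([26, 26, 378]);
translate([379, 552, 0]) cube([26, 26, 378]);
translate([676, 552, 0]) cube([26, 26, 378]);


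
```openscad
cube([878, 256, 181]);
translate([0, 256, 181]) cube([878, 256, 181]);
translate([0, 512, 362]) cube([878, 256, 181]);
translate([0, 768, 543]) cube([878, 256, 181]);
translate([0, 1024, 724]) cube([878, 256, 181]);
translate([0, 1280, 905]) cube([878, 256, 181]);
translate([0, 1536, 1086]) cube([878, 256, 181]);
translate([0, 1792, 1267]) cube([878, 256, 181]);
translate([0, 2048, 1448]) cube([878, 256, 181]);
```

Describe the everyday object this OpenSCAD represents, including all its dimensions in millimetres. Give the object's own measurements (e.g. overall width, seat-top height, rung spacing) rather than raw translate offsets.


A straight staircase of 9 solid steps. Each step is 878 mm wide (x), 256 mm deep (y, the going) and 181 mm tall (the rise). The first step rests on the floor; each subsequent step sits one going further in +y and one rise higher in +z, directly behind and above the previous step with no overlap.


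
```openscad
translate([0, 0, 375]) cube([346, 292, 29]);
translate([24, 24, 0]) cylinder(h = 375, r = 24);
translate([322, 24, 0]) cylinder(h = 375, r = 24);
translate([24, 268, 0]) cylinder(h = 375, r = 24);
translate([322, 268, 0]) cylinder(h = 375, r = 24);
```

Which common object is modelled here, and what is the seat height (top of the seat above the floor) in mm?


A stool. The seat height is 404 mm.

A 346×292×29 slab at z = 375 on four corner cylinders — a stool. The seat top is 375 + 29 = 404 mm.


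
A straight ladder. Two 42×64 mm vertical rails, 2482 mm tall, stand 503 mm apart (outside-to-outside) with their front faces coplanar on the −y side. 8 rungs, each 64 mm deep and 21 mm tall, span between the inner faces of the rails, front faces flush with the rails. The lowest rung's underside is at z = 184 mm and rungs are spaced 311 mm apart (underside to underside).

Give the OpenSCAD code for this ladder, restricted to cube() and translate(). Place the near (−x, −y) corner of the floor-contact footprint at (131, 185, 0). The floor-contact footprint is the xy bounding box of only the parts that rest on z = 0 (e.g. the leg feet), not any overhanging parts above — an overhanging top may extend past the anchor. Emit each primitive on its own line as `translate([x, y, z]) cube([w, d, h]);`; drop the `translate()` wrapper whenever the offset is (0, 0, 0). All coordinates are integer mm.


translate([131, 185, 0]) cube([42, 64, 2482]);
translate([592, 185, 0]) cube([42, 64, 2482]);
translate([173, 185, 184]) cube([419, 64, 21]);
translate([173, 185, 495]) cube([419, 64, 21]);
translate([173, 185, 806]) cube([419, 64, 21]);
translate([173, 185, 1117]) cube([419, 64, 21]);
translate([173, 185, 1428]) cube([419, 64, 21]);
translate([173, 185, 1739]) cube([419, 64, 21]);
translate([173, 185, 2050]) cube([419, 64, 21]);
translate([173, 185, 2361]) cube([419, 64, 21]);


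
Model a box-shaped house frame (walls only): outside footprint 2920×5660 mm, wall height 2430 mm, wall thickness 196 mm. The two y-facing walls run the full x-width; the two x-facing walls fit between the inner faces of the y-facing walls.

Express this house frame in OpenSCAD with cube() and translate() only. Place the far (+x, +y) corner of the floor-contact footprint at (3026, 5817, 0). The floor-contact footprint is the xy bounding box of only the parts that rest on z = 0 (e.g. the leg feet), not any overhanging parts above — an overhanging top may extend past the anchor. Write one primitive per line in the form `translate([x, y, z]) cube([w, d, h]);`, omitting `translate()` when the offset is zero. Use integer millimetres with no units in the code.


translate([106, 157, 0]) cube([2920, 196, 2430]);
translate([106, 5621, 0]) cube([2920, 196, 2430]);
translate([106, 353, 0]) cube([196, 5268, 2430]);
translate([2830, 353, 0]) cube([196, 5268, 2430]);


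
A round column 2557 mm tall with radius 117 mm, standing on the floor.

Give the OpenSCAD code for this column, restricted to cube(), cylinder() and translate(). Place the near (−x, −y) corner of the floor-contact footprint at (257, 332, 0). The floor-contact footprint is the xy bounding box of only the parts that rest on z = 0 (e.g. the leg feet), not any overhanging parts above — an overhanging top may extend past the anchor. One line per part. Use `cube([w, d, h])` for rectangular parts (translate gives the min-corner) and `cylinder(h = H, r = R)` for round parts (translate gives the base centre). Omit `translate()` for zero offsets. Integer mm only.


translate([374, 449, 0]) cylinder(h = 2557, r = 117);


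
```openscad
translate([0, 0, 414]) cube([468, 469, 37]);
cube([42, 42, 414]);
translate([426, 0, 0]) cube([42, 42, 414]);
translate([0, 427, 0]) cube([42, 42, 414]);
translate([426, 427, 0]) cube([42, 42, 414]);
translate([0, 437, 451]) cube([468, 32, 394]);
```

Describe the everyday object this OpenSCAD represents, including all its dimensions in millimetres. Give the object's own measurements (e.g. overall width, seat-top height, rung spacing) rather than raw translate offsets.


A chair. The seat is a 468×469×37 mm slab with its top at z = 451 mm, on four 42×42 mm corner legs (flush with the seat edges, standing on z = 0). A flat backrest 32 mm thick, 394 mm tall, spans the full seat width and rises from the seat top along its +y edge, rear face flush with the rear of the seat.


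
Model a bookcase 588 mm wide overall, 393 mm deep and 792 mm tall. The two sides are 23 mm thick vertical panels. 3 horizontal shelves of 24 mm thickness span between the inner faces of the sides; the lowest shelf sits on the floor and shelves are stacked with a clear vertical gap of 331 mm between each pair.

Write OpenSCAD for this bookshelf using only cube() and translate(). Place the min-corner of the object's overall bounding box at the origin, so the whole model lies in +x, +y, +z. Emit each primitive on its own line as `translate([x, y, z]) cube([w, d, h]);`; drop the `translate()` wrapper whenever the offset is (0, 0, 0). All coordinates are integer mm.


cube([23, 393, 792]);
translate([565, 0, 0]) cube([23, 393, 792]);
translate([23, 0, 0]) cube([542, 393, 24]);
translate([23, 0, 355]) cube([542, 393, 24]);
translate([23, 0, 710]) cube([542, 393, 24]);


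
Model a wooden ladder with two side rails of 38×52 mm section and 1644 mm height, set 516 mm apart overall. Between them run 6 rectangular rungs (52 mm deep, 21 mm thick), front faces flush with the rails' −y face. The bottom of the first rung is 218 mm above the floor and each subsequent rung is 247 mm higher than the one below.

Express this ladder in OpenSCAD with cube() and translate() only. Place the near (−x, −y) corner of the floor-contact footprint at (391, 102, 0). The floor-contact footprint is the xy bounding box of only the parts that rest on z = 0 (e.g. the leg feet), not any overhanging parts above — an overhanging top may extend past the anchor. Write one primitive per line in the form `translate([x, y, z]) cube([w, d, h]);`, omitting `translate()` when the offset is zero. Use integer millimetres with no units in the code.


// rung span = 516 - 2*38 = 440
// rung[k] z = 218 + k*247
translate([391, 102, 0]) cube([38, 52, 1644]);
translate([869, 102, 0]) cube([38, 52, 1644]);
translate([429, 102, 218]) cube([440, 52, 21]);
translate([429, 102, 465]) cube([440, 52, 21]);
translate([429, 102, 712]) cube([440, 52, 21]);
translate([429, 102, 959]) cube([440, 52, 21]);
translate([429, 102, 1206]) cube([440, 52, 21]);
translate([429, 102, 1453]) cube([440, 52, 21]);


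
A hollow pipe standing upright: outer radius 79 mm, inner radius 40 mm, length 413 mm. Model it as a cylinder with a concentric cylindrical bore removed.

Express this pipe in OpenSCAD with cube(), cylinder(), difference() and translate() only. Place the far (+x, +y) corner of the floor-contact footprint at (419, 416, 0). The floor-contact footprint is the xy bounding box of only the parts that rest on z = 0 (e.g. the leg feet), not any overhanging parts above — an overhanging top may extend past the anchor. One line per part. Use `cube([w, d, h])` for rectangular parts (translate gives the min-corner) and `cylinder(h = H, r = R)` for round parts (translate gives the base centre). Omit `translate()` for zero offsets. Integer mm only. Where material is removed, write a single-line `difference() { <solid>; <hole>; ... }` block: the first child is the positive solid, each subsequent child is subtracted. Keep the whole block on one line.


difference() { translate([340, 337, 0]) cylinder(h = 413, r = 79); translate([340, 337, 0]) cylinder(h = 413, r = 40); }


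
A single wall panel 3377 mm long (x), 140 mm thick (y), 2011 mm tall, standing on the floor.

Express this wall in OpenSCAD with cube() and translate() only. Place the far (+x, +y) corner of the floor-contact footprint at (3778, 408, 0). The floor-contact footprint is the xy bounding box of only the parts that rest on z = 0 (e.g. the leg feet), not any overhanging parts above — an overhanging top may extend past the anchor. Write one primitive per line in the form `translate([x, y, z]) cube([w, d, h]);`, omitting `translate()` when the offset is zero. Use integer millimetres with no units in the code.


translate([401, 268, 0]) cube([3377, 140, 2011]);


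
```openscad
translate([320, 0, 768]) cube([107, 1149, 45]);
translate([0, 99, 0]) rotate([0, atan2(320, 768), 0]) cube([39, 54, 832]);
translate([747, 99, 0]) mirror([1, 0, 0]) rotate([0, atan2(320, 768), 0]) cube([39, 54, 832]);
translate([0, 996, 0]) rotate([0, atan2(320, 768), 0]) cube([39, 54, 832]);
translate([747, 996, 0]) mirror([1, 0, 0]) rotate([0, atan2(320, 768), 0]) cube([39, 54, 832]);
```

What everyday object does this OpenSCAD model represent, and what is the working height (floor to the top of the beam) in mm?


A sawhorse. The overall height is 813 mm.

A beam across two mirrored pairs of raked legs — a sawhorse. The beam's underside is at z = 768 (matching the legs' vertical rise in atan2(320, 768)) and the beam is 45 mm tall, so its top is at 768 + 45 = 813 mm. The raked legs top out at the beam's underside, so that is the highest point.


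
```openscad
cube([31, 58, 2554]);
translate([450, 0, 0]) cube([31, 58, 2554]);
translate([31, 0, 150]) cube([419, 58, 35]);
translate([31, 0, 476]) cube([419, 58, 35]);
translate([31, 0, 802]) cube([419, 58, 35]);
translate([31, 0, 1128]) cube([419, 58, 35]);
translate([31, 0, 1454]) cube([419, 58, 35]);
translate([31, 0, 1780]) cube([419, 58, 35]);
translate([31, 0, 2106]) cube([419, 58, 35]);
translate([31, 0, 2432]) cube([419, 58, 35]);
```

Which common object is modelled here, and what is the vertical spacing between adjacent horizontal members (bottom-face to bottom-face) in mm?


A ladder. The rung spacing is 326 mm.

Two tall 31×58 posts with 8 short bars between them — a ladder. Adjacent rungs sit at z = 150 and z = 476, so the spacing is 476 − 150 = 326 mm.


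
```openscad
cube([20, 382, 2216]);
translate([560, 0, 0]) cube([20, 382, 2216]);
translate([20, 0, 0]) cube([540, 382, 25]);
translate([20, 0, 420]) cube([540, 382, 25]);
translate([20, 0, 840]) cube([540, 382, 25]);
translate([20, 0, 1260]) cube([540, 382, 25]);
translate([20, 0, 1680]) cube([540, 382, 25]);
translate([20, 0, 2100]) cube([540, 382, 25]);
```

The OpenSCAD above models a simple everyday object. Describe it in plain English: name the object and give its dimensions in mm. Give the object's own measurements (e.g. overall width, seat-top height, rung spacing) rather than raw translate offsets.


An open bookshelf. Two side panels, each 20 mm thick, 382 mm deep and 2216 mm tall, stand 580 mm apart (outside-to-outside). Between them sit 6 shelves, each 25 mm thick and 382 mm deep, spanning the full gap between the sides. The bottom shelf rests on the floor (its underside at z = 0) and the clear gap between one shelf's top and the next shelf's underside is 395 mm.


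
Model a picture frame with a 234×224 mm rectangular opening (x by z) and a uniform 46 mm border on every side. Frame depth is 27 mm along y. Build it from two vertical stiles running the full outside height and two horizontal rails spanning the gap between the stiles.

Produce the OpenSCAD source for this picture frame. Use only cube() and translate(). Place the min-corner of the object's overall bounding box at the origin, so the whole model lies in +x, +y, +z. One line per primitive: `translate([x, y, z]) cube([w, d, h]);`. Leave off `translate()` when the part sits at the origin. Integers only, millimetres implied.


cube([46, 27, 316]);
translate([280, 0, 0]) cube([46, 27, 316]);
translate([46, 0, 0]) cube([234, 27, 46]);
translate([46, 0, 270]) cube([234, 27, 46]);


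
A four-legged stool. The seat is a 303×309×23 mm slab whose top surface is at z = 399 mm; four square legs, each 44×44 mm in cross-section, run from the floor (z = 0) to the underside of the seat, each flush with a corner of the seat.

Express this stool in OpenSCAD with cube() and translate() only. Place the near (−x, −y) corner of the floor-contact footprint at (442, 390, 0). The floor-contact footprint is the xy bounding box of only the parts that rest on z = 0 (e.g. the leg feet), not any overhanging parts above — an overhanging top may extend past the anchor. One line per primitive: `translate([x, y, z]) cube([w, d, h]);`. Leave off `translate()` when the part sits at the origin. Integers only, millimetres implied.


// leg_h = 399 - 23 = 376
translate([442, 390, 376]) cube([303, 309, 23]);
translate([442, 390, 0]) cube([44, 44, 376]);
translate([701, 390, 0]) cube([44, 44, 376]);
translate([442, 655, 0]) cube([44, 44, 376]);
translate([701, 655, 0]) cube([44, 44, 376]);


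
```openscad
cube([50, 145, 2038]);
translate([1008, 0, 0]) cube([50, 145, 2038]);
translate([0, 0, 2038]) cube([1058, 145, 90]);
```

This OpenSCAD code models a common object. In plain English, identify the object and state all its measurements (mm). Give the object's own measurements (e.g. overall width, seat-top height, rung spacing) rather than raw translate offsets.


A door frame. The clear opening is 958 mm wide and 2038 mm high. Two 50 mm wide jambs, 145 mm deep, stand either side of the opening from the floor to the top of the opening. A 90 mm thick head sits across the top of both jambs, spanning the full outside width of the frame.


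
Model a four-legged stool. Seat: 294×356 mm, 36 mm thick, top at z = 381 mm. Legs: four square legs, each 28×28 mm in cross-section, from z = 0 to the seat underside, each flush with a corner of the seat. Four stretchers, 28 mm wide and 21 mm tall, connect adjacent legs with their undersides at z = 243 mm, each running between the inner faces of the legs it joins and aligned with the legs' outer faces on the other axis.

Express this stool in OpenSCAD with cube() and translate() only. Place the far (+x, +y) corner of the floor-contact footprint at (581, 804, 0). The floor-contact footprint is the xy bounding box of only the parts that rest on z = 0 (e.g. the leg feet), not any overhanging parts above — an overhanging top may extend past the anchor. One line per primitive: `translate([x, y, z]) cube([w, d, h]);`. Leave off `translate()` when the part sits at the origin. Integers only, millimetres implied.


translate([287, 448, 345]) cube([294, 356, 36]);
translate([287, 448, 0]) cube([28, 28, 345]);
translate([553, 448, 0]) cube([28, 28, 345]);
translate([287, 776, 0]) cube([28, 28, 345]);
translate([553, 776, 0]) cube([28, 28, 345]);
translate([315, 448, 243]) cube([238, 28, 21]);
translate([315, 776, 243]) cube([238, 28, 21]);
translate([287, 476, 243]) cube([28, 300, 21]);
translate([553, 476, 243]) cube([28, 300, 21]);


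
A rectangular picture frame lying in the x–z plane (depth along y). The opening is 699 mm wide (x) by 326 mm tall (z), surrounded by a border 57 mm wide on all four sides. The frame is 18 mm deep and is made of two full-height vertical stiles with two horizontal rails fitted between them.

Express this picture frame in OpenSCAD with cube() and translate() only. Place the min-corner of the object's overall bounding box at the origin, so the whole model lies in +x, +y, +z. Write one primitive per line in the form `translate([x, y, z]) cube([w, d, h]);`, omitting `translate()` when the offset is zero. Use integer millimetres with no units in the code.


cube([57, 18, 440]);
translate([756, 0, 0]) cube([57, 18, 440]);
translate([57, 0, 0]) cube([699, 18, 57]);
translate([57, 0, 383]) cube([699, 18, 57]);


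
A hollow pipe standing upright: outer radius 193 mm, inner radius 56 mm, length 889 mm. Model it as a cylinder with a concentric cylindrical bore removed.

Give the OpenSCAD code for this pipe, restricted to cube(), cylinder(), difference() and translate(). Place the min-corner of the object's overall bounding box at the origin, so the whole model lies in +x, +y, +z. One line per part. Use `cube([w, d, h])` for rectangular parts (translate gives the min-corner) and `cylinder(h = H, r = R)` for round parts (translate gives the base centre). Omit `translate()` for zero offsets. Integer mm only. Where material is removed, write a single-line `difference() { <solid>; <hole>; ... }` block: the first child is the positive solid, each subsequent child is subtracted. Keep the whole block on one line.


difference() { translate([193, 193, 0]) cylinder(h = 889, r = 193); translate([193, 193, 0]) cylinder(h = 889, r = 56); }


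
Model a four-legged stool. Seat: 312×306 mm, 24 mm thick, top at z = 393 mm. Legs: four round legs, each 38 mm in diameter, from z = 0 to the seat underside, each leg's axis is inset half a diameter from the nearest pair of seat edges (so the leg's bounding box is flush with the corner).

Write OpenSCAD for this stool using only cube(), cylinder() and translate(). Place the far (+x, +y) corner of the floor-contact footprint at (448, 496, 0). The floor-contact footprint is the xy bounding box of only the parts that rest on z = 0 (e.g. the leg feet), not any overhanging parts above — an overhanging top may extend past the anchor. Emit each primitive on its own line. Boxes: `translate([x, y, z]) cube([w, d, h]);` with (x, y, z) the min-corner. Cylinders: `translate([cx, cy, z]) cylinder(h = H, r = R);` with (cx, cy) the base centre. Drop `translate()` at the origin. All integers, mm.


// leg_h = 393 - 24 = 369
translate([136, 190, 369]) cube([312, 306, 24]);
translate([155, 209, 0]) cylinder(h = 369, r = 19);
translate([429, 209, 0]) cylinder(h = 369, r = 19);
translate([155, 477, 0]) cylinder(h = 369, r = 19);
translate([429, 477, 0]) cylinder(h = 369, r = 19);


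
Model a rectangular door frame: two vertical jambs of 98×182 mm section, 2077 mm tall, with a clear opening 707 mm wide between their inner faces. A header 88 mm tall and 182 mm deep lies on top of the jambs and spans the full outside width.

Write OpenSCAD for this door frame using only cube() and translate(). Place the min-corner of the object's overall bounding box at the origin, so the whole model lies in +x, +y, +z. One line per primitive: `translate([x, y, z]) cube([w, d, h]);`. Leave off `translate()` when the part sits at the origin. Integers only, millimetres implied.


cube([98, 182, 2077]);
translate([805, 0, 0]) cube([98, 182, 2077]);
translate([0, 0, 2077]) cube([903, 182, 88]);


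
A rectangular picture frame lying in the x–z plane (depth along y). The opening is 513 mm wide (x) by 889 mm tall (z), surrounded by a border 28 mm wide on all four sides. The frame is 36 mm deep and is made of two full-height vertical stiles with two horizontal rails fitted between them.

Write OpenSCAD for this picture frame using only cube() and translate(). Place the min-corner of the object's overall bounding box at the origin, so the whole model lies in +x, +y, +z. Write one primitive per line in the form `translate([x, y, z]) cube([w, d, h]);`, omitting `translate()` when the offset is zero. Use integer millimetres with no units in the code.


cube([28, 36, 945]);
translate([541, 0, 0]) cube([28, 36, 945]);
translate([28, 0, 0]) cube([513, 36, 28]);
translate([28, 0, 917]) cube([513, 36, 28]);


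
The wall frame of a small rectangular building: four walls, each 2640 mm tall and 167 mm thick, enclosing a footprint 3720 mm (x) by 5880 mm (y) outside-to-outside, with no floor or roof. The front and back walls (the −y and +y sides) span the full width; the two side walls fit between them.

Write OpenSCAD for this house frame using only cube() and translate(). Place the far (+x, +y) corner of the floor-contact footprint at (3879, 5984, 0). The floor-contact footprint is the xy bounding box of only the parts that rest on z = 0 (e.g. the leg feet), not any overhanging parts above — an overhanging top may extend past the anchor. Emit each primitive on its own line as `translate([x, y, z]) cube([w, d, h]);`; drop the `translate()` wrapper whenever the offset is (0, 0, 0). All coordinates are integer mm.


translate([159, 104, 0]) cube([3720, 167, 2640]);
translate([159, 5817, 0]) cube([3720, 167, 2640]);
translate([159, 271, 0]) cube([167, 5546, 2640]);
translate([3712, 271, 0]) cube([167, 5546, 2640]);


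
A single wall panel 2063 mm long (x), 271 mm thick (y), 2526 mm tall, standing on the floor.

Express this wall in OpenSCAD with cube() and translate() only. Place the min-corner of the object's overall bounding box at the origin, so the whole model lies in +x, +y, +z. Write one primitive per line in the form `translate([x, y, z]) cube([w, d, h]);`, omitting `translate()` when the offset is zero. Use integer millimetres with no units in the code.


cube([2063, 271, 2526]);


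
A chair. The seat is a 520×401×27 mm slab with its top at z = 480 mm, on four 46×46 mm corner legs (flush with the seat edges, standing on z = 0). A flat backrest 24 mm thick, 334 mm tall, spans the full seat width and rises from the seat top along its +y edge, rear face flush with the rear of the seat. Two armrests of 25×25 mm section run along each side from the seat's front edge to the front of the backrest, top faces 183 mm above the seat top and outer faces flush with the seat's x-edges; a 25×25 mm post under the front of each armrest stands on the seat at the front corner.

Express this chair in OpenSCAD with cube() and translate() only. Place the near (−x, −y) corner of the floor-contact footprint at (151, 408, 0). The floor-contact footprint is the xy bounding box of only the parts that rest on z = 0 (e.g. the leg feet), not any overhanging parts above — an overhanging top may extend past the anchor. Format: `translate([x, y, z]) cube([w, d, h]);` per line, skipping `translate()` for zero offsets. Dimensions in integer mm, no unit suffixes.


translate([151, 408, 453]) cube([520, 401, 27]);
translate([151, 408, 0]) cube([46, 46, 453]);
translate([625, 408, 0]) cube([46, 46, 453]);
translate([151, 763, 0]) cube([46, 46, 453]);
translate([625, 763, 0]) cube([46, 46, 453]);
translate([151, 785, 480]) cube([520, 24, 334]);
translate([151, 408, 638]) cube([25, 377, 25]);
translate([646, 408, 638]) cube([25, 377, 25]);
translate([151, 408, 480]) cube([25, 25, 158]);
translate([646, 408, 480]) cube([25, 25, 158]);


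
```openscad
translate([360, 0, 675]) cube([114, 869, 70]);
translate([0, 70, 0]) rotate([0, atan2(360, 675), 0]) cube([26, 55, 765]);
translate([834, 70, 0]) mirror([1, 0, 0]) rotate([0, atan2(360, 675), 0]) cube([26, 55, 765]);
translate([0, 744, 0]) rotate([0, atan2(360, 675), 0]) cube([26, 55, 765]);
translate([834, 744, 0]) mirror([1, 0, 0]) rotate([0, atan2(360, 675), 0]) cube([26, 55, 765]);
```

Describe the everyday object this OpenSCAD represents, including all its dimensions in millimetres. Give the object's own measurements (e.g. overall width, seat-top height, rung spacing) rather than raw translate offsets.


A sawhorse. A 114×869×70 mm beam (x, y, z) sits on two A-frame leg pairs. Each pair is two raked legs of 26×55 mm section (55 mm along y) splaying symmetrically in x. Each leg rises 675 mm vertically over 360 mm of horizontal reach and is 765 mm long along its own axis. Every leg's outer bottom edge rests on the floor and its outer top edge meets a bottom edge of the beam — the left legs (tilting toward +x) meet the beam's −x bottom edge, the right legs (their mirror images, tilting toward −x) meet its +x bottom edge — so the leg tops tuck under the beam, the beam's underside is 675 mm above the floor, and the feet are 834 mm apart outside-to-outside with the beam centred between them. The two leg pairs are set in 70 mm from either end of the beam.


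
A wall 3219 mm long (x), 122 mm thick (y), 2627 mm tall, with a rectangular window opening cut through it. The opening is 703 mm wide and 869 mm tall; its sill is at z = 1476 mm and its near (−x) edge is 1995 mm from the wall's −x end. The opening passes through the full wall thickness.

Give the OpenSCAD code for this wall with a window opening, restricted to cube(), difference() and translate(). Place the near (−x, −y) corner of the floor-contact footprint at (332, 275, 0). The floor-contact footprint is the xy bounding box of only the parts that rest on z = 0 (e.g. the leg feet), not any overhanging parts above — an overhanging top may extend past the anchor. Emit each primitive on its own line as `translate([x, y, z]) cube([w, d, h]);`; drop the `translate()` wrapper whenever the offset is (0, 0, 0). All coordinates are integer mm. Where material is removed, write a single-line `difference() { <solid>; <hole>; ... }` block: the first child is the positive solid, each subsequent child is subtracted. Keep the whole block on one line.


difference() { translate([332, 275, 0]) cube([3219, 122, 2627]); translate([2327, 275, 1476]) cube([703, 122, 869]); }


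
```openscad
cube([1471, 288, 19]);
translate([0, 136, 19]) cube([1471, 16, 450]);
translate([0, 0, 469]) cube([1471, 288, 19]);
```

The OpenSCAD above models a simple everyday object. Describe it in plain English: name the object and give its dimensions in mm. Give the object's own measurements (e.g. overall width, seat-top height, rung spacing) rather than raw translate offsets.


An I-beam lying along x, 1471 mm long. Overall section height 488 mm. Two flanges 288 mm wide (y) and 19 mm thick, one on the floor and one at the top; a web 16 mm thick runs between them, centred on the flange width.


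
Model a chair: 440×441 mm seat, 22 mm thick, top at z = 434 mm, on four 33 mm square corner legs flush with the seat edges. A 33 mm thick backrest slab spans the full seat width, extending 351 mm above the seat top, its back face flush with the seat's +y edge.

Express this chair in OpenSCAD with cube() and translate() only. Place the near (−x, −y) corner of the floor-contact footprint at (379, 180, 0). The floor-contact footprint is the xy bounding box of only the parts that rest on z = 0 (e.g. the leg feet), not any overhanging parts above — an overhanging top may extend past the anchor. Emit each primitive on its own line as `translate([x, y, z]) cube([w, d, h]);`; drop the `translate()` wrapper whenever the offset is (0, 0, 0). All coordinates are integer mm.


translate([379, 180, 412]) cube([440, 441, 22]);
translate([379, 180, 0]) cube([33, 33, 412]);
translate([786, 180, 0]) cube([33, 33, 412]);
translate([379, 588, 0]) cube([33, 33, 412]);
translate([786, 588, 0]) cube([33, 33, 412]);
translate([379, 588, 434]) cube([440, 33, 351]);


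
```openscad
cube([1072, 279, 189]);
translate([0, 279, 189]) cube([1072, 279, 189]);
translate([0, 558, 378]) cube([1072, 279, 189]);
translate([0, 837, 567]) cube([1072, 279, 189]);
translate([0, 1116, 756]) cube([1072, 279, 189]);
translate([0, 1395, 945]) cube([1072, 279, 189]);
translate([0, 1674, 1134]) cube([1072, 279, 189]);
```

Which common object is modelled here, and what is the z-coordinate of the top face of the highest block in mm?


A staircase. The total rise is 1323 mm.

7 identical blocks, each offset up and back from the previous — a staircase. Each step is 189 mm tall and there are 7 of them, so the total rise is 7 × 189 = 1323 mm.
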